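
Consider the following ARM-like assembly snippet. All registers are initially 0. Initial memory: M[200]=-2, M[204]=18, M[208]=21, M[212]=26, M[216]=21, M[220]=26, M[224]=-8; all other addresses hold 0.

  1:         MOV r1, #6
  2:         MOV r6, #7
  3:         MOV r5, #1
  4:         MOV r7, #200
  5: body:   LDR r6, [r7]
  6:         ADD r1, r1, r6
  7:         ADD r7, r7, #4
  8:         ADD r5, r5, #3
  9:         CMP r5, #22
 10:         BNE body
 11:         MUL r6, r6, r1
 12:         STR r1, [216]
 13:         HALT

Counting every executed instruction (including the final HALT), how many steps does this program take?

MOV r1, #6 → r1=6
MOV r6, #7 → r6=7
MOV r5, #1 → r5=1
MOV r7, #200 → r7=200
LDR r6, [r7] → r6=M[200]=-2
ADD r1, r1, r6 → r1=6+(-2)=4
ADD r7, r7, #4 → r7=200+4=204
ADD r5, r5, #3 → r5=1+3=4
CMP r5, #22  (cmp 4,22)
BNE body: taken
LDR r6, [r7] → r6=M[204]=18
ADD r1, r1, r6 → r1=4+18=22
ADD r7, r7, #4 → r7=204+4=208
ADD r5, r5, #3 → r5=4+3=7
CMP r5, #22  (cmp 7,22)
BNE body: taken
LDR r6, [r7] → r6=M[208]=21
ADD r1, r1, r6 → r1=22+21=43
ADD r7, r7, #4 → r7=208+4=212
ADD r5, r5, #3 → r5=7+3=10
CMP r5, #22  (cmp 10,22)
BNE body: taken
LDR r6, [r7] → r6=M[212]=26
ADD r1, r1, r6 → r1=43+26=69
ADD r7, r7, #4 → r7=212+4=216
ADD r5, r5, #3 → r5=10+3=13
CMP r5, #22  (cmp 13,22)
BNE body: taken
LDR r6, [r7] → r6=M[216]=21
ADD r1, r1, r6 → r1=69+21=90
ADD r7, r7, #4 → r7=216+4=220
ADD r5, r5, #3 → r5=13+3=16
CMP r5, #22  (cmp 16,22)
BNE body: taken
LDR r6, [r7] → r6=M[220]=26
ADD r1, r1, r6 → r1=90+26=116
ADD r7, r7, #4 → r7=220+4=224
ADD r5, r5, #3 → r5=16+3=19
CMP r5, #22  (cmp 19,22)
BNE body: taken
LDR r6, [r7] → r6=M[224]=-8
ADD r1, r1, r6 → r1=116+(-8)=108
ADD r7, r7, #4 → r7=224+4=228
ADD r5, r5, #3 → r5=19+3=22
CMP r5, #22  (cmp 22,22)
BNE body: not taken
MUL r6, r6, r1 → r6=(-8)*108=-864
STR r1, [216] → M[216]=108
halt.
Total executed instructions: 49.

49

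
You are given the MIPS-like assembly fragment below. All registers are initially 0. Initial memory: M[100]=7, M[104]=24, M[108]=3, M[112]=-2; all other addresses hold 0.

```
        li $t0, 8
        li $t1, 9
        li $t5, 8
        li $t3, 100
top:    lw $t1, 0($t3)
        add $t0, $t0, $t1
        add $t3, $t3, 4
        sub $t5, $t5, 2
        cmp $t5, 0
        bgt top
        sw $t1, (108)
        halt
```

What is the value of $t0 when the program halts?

$t0=8
$t1=9
$t5=8
$t3=100
$t1=M[100]=7
$t0=8+7=15
$t3=100+4=104
$t5=8-2=6
cmp $t5, 0  (cmp 6,0)
bgt top: taken
$t1=M[104]=24
$t0=15+24=39
$t3=104+4=108
$t5=6-2=4
cmp $t5, 0  (cmp 4,0)
bgt top: taken
$t1=M[108]=3
$t0=39+3=42
$t3=108+4=112
$t5=4-2=2
cmp $t5, 0  (cmp 2,0)
bgt top: taken
$t1=M[112]=-2
$t0=42+(-2)=40
$t3=112+4=116
$t5=2-2=0
cmp $t5, 0  (cmp 0,0)
bgt top: not taken
sw $t1, (108) → M[108]=-2
halt.

40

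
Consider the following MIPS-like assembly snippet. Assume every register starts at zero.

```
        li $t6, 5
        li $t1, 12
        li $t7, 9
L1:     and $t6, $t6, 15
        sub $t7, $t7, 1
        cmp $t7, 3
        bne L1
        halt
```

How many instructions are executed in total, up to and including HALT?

li $t6, 5 → $t6=5
li $t1, 12 → $t1=12
li $t7, 9 → $t7=9
and $t6, $t6, 15 → $t6=5&15=5
sub $t7, $t7, 1 → $t7=9-1=8
cmp $t7, 3  (cmp 8,3)
bne L1: taken
and $t6, $t6, 15 → $t6=5&15=5
sub $t7, $t7, 1 → $t7=8-1=7
cmp $t7, 3  (cmp 7,3)
bne L1: taken
and $t6, $t6, 15 → $t6=5&15=5
sub $t7, $t7, 1 → $t7=7-1=6
cmp $t7, 3  (cmp 6,3)
bne L1: taken
and $t6, $t6, 15 → $t6=5&15=5
sub $t7, $t7, 1 → $t7=6-1=5
cmp $t7, 3  (cmp 5,3)
bne L1: taken
and $t6, $t6, 15 → $t6=5&15=5
sub $t7, $t7, 1 → $t7=5-1=4
cmp $t7, 3  (cmp 4,3)
bne L1: taken
and $t6, $t6, 15 → $t6=5&15=5
sub $t7, $t7, 1 → $t7=4-1=3
cmp $t7, 3  (cmp 3,3)
bne L1: not taken
halt.
Total executed instructions: 28.

28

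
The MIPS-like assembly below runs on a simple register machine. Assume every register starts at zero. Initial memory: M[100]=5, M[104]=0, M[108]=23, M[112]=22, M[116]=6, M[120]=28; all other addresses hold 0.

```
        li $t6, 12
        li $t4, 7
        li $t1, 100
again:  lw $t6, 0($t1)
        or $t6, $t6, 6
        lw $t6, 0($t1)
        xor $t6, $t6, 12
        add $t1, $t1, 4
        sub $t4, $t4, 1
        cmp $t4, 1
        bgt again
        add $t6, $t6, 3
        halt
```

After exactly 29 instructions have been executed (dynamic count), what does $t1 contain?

112

after li $t6, 12: $t6=12
after li $t4, 7: $t4=7
after li $t1, 100: $t1=100
after lw $t6, 0($t1): $t6=M[100]=5
after or $t6, $t6, 6: $t6=5|6=7
after lw $t6, 0($t1): $t6=M[100]=5
after xor $t6, $t6, 12: $t6=5^12=9
after add $t1, $t1, 4: $t1=100+4=104
after sub $t4, $t4, 1: $t4=7-1=6
cmp $t4, 1  (cmp 6,1)
bgt again: taken
after lw $t6, 0($t1): $t6=M[104]=0
after or $t6, $t6, 6: $t6=0|6=6
after lw $t6, 0($t1): $t6=M[104]=0
after xor $t6, $t6, 12: $t6=0^12=12
after add $t1, $t1, 4: $t1=104+4=108
after sub $t4, $t4, 1: $t4=6-1=5
cmp $t4, 1  (cmp 5,1)
bgt again: taken
after lw $t6, 0($t1): $t6=M[108]=23
after or $t6, $t6, 6: $t6=23|6=23
after lw $t6, 0($t1): $t6=M[108]=23
after xor $t6, $t6, 12: $t6=23^12=27
after add $t1, $t1, 4: $t1=108+4=112
after sub $t4, $t4, 1: $t4=5-1=4
cmp $t4, 1  (cmp 4,1)
bgt again: taken
after lw $t6, 0($t1): $t6=M[112]=22
after or $t6, $t6, 6: $t6=22|6=22
After step 29: $t1 = 112.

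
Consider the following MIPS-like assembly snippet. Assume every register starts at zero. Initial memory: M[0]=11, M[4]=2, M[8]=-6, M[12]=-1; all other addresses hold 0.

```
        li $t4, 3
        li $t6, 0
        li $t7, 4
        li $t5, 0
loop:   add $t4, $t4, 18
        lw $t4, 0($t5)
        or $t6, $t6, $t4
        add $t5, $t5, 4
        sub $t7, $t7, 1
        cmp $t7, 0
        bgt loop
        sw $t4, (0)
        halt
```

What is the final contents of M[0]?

li $t4, 3 → $t4=3
li $t6, 0 → $t6=0
li $t7, 4 → $t7=4
li $t5, 0 → $t5=0
add $t4, $t4, 18 → $t4=3+18=21
lw $t4, 0($t5) → $t4=M[0]=11
or $t6, $t6, $t4 → $t6=0|11=11
add $t5, $t5, 4 → $t5=0+4=4
sub $t7, $t7, 1 → $t7=4-1=3
cmp $t7, 0  (cmp 3,0)
bgt loop: taken
add $t4, $t4, 18 → $t4=11+18=29
lw $t4, 0($t5) → $t4=M[4]=2
or $t6, $t6, $t4 → $t6=11|2=11
add $t5, $t5, 4 → $t5=4+4=8
sub $t7, $t7, 1 → $t7=3-1=2
cmp $t7, 0  (cmp 2,0)
bgt loop: taken
add $t4, $t4, 18 → $t4=2+18=20
lw $t4, 0($t5) → $t4=M[8]=-6
or $t6, $t6, $t4 → $t6=11|(-6)=-5
add $t5, $t5, 4 → $t5=8+4=12
sub $t7, $t7, 1 → $t7=2-1=1
cmp $t7, 0  (cmp 1,0)
bgt loop: taken
add $t4, $t4, 18 → $t4=(-6)+18=12
lw $t4, 0($t5) → $t4=M[12]=-1
or $t6, $t6, $t4 → $t6=(-5)|(-1)=-1
add $t5, $t5, 4 → $t5=12+4=16
sub $t7, $t7, 1 → $t7=1-1=0
cmp $t7, 0  (cmp 0,0)
bgt loop: not taken
sw $t4, (0) → M[0]=-1
halt.

-1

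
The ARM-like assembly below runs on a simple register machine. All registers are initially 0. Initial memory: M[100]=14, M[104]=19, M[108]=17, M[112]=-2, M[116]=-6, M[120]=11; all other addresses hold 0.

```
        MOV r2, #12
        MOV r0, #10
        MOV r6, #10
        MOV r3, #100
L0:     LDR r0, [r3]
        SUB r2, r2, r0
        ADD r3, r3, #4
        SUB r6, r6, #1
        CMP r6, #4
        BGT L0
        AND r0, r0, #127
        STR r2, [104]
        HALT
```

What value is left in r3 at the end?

124

r2=12
r0=10
r6=10
r3=100
r0=M[100]=14
r2=12-14=-2
r3=100+4=104
r6=10-1=9
CMP r6, #4  (cmp 9,4)
BGT L0: taken
r0=M[104]=19
r2=(-2)-19=-21
r3=104+4=108
r6=9-1=8
CMP r6, #4  (cmp 8,4)
BGT L0: taken
r0=M[108]=17
r2=(-21)-17=-38
r3=108+4=112
r6=8-1=7
CMP r6, #4  (cmp 7,4)
BGT L0: taken
r0=M[112]=-2
r2=(-38)-(-2)=-36
r3=112+4=116
r6=7-1=6
CMP r6, #4  (cmp 6,4)
BGT L0: taken
r0=M[116]=-6
r2=(-36)-(-6)=-30
r3=116+4=120
r6=6-1=5
CMP r6, #4  (cmp 5,4)
BGT L0: taken
r0=M[120]=11
r2=(-30)-11=-41
r3=120+4=124
r6=5-1=4
CMP r6, #4  (cmp 4,4)
BGT L0: not taken
r0=11&127=11
STR r2, [104] → M[104]=-41
halt.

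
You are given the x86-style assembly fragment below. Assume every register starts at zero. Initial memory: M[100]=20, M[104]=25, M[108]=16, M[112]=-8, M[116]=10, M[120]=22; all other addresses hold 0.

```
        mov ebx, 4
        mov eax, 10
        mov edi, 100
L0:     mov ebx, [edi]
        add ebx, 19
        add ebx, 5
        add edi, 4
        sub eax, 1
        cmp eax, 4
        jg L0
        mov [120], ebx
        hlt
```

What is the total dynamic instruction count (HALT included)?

47

after mov ebx, 4: ebx=4
after mov eax, 10: eax=10
after mov edi, 100: edi=100
after mov ebx, [edi]: ebx=M[100]=20
after add ebx, 19: ebx=20+19=39
after add ebx, 5: ebx=39+5=44
after add edi, 4: edi=100+4=104
after sub eax, 1: eax=10-1=9
cmp eax, 4  (cmp 9,4)
jg L0: taken
after mov ebx, [edi]: ebx=M[104]=25
after add ebx, 19: ebx=25+19=44
after add ebx, 5: ebx=44+5=49
after add edi, 4: edi=104+4=108
after sub eax, 1: eax=9-1=8
cmp eax, 4  (cmp 8,4)
jg L0: taken
after mov ebx, [edi]: ebx=M[108]=16
after add ebx, 19: ebx=16+19=35
after add ebx, 5: ebx=35+5=40
after add edi, 4: edi=108+4=112
after sub eax, 1: eax=8-1=7
cmp eax, 4  (cmp 7,4)
jg L0: taken
after mov ebx, [edi]: ebx=M[112]=-8
after add ebx, 19: ebx=(-8)+19=11
after add ebx, 5: ebx=11+5=16
after add edi, 4: edi=112+4=116
after sub eax, 1: eax=7-1=6
cmp eax, 4  (cmp 6,4)
jg L0: taken
after mov ebx, [edi]: ebx=M[116]=10
after add ebx, 19: ebx=10+19=29
after add ebx, 5: ebx=29+5=34
after add edi, 4: edi=116+4=120
after sub eax, 1: eax=6-1=5
cmp eax, 4  (cmp 5,4)
jg L0: taken
after mov ebx, [edi]: ebx=M[120]=22
after add ebx, 19: ebx=22+19=41
after add ebx, 5: ebx=41+5=46
after add edi, 4: edi=120+4=124
after sub eax, 1: eax=5-1=4
cmp eax, 4  (cmp 4,4)
jg L0: not taken
mov [120], ebx → M[120]=46
halt.
Total executed instructions: 47.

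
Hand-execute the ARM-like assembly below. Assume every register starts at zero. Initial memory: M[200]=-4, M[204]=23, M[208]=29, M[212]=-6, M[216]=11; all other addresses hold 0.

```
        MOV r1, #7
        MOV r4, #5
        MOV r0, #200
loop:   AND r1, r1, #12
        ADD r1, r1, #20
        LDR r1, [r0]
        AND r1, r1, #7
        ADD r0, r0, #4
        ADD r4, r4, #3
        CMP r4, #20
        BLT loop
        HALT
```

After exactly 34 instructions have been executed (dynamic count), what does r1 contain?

2

MOV r1, #7 → r1=7
MOV r4, #5 → r4=5
MOV r0, #200 → r0=200
AND r1, r1, #12 → r1=7&12=4
ADD r1, r1, #20 → r1=4+20=24
LDR r1, [r0] → r1=M[200]=-4
AND r1, r1, #7 → r1=(-4)&7=4
ADD r0, r0, #4 → r0=200+4=204
ADD r4, r4, #3 → r4=5+3=8
CMP r4, #20  (cmp 8,20)
BLT loop: taken
AND r1, r1, #12 → r1=4&12=4
ADD r1, r1, #20 → r1=4+20=24
LDR r1, [r0] → r1=M[204]=23
AND r1, r1, #7 → r1=23&7=7
ADD r0, r0, #4 → r0=204+4=208
ADD r4, r4, #3 → r4=8+3=11
CMP r4, #20  (cmp 11,20)
BLT loop: taken
AND r1, r1, #12 → r1=7&12=4
ADD r1, r1, #20 → r1=4+20=24
LDR r1, [r0] → r1=M[208]=29
AND r1, r1, #7 → r1=29&7=5
ADD r0, r0, #4 → r0=208+4=212
ADD r4, r4, #3 → r4=11+3=14
CMP r4, #20  (cmp 14,20)
BLT loop: taken
AND r1, r1, #12 → r1=5&12=4
ADD r1, r1, #20 → r1=4+20=24
LDR r1, [r0] → r1=M[212]=-6
AND r1, r1, #7 → r1=(-6)&7=2
ADD r0, r0, #4 → r0=212+4=216
ADD r4, r4, #3 → r4=14+3=17
CMP r4, #20  (cmp 17,20)
After step 34: r1 = 2.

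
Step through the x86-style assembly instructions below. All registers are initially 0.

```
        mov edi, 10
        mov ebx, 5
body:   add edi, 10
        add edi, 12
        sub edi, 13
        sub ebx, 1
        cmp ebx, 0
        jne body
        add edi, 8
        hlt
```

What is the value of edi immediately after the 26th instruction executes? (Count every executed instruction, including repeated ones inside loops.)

46

edi=10
ebx=5
edi=10+10=20
edi=20+12=32
edi=32-13=19
ebx=5-1=4
cmp ebx, 0  (cmp 4,0)
jne body: taken
edi=19+10=29
edi=29+12=41
edi=41-13=28
ebx=4-1=3
cmp ebx, 0  (cmp 3,0)
jne body: taken
edi=28+10=38
edi=38+12=50
edi=50-13=37
ebx=3-1=2
cmp ebx, 0  (cmp 2,0)
jne body: taken
edi=37+10=47
edi=47+12=59
edi=59-13=46
ebx=2-1=1
cmp ebx, 0  (cmp 1,0)
jne body: taken
After step 26: edi = 46.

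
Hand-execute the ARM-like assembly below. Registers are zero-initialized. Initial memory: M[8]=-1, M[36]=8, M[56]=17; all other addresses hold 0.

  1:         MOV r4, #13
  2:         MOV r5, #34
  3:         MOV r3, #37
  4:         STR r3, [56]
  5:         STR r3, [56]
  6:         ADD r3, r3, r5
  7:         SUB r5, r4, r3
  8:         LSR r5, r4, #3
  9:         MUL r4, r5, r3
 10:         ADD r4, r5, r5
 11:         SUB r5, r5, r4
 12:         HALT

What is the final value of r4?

MOV r4, #13 → r4=13
MOV r5, #34 → r5=34
MOV r3, #37 → r3=37
STR r3, [56] → M[56]=37
STR r3, [56] → M[56]=37
ADD r3, r3, r5 → r3=37+34=71
SUB r5, r4, r3 → r5=13-71=-58
LSR r5, r4, #3 → r5=13>>3=1
MUL r4, r5, r3 → r4=1*71=71
ADD r4, r5, r5 → r4=1+1=2
SUB r5, r5, r4 → r5=1-2=-1
halt.

2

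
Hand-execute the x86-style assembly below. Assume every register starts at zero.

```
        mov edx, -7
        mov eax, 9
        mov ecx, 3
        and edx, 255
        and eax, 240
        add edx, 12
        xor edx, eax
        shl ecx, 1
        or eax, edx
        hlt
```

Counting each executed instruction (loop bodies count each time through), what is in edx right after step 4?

after mov edx, -7: edx=-7
after mov eax, 9: eax=9
after mov ecx, 3: ecx=3
after and edx, 255: edx=(-7)&255=249
After step 4: edx = 249.

249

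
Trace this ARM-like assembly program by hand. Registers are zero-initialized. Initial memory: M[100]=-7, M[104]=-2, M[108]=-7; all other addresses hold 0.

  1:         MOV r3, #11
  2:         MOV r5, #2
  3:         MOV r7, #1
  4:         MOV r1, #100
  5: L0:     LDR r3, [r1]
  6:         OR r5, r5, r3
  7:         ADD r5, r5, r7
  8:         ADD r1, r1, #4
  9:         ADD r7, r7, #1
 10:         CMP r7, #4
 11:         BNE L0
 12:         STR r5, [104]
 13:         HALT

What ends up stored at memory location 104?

after MOV r3, #11: r3=11
after MOV r5, #2: r5=2
after MOV r7, #1: r7=1
after MOV r1, #100: r1=100
after LDR r3, [r1]: r3=M[100]=-7
after OR r5, r5, r3: r5=2|(-7)=-5
after ADD r5, r5, r7: r5=(-5)+1=-4
after ADD r1, r1, #4: r1=100+4=104
after ADD r7, r7, #1: r7=1+1=2
CMP r7, #4  (cmp 2,4)
BNE L0: taken
after LDR r3, [r1]: r3=M[104]=-2
after OR r5, r5, r3: r5=(-4)|(-2)=-2
after ADD r5, r5, r7: r5=(-2)+2=0
after ADD r1, r1, #4: r1=104+4=108
after ADD r7, r7, #1: r7=2+1=3
CMP r7, #4  (cmp 3,4)
BNE L0: taken
after LDR r3, [r1]: r3=M[108]=-7
after OR r5, r5, r3: r5=0|(-7)=-7
after ADD r5, r5, r7: r5=(-7)+3=-4
after ADD r1, r1, #4: r1=108+4=112
after ADD r7, r7, #1: r7=3+1=4
CMP r7, #4  (cmp 4,4)
BNE L0: not taken
STR r5, [104] → M[104]=-4
halt.

-4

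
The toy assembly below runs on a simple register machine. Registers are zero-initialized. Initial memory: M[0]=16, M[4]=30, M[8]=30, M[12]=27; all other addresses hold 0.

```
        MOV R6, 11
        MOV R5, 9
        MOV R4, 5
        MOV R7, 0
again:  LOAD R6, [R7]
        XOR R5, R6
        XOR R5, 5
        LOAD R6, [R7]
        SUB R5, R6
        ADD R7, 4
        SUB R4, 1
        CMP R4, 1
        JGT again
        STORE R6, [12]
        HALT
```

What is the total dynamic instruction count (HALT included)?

after MOV R6, 11: R6=11
after MOV R5, 9: R5=9
after MOV R4, 5: R4=5
after MOV R7, 0: R7=0
after LOAD R6, [R7]: R6=M[0]=16
after XOR R5, R6: R5=9^16=25
after XOR R5, 5: R5=25^5=28
after LOAD R6, [R7]: R6=M[0]=16
after SUB R5, R6: R5=28-16=12
after ADD R7, 4: R7=0+4=4
after SUB R4, 1: R4=5-1=4
CMP R4, 1  (cmp 4,1)
JGT again: taken
after LOAD R6, [R7]: R6=M[4]=30
after XOR R5, R6: R5=12^30=18
after XOR R5, 5: R5=18^5=23
after LOAD R6, [R7]: R6=M[4]=30
after SUB R5, R6: R5=23-30=-7
after ADD R7, 4: R7=4+4=8
after SUB R4, 1: R4=4-1=3
CMP R4, 1  (cmp 3,1)
JGT again: taken
after LOAD R6, [R7]: R6=M[8]=30
after XOR R5, R6: R5=(-7)^30=-25
after XOR R5, 5: R5=(-25)^5=-30
after LOAD R6, [R7]: R6=M[8]=30
after SUB R5, R6: R5=(-30)-30=-60
after ADD R7, 4: R7=8+4=12
after SUB R4, 1: R4=3-1=2
CMP R4, 1  (cmp 2,1)
JGT again: taken
after LOAD R6, [R7]: R6=M[12]=27
after XOR R5, R6: R5=(-60)^27=-33
after XOR R5, 5: R5=(-33)^5=-38
after LOAD R6, [R7]: R6=M[12]=27
after SUB R5, R6: R5=(-38)-27=-65
after ADD R7, 4: R7=12+4=16
after SUB R4, 1: R4=2-1=1
CMP R4, 1  (cmp 1,1)
JGT again: not taken
STORE R6, [12] → M[12]=27
halt.
Total executed instructions: 42.

42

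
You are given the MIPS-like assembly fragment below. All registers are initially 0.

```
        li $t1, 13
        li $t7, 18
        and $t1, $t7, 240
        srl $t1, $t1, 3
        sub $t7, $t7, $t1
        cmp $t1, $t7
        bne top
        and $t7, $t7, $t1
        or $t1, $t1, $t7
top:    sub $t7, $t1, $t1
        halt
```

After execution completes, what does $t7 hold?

after li $t1, 13: $t1=13
after li $t7, 18: $t7=18
after and $t1, $t7, 240: $t1=18&240=16
after srl $t1, $t1, 3: $t1=16>>3=2
after sub $t7, $t7, $t1: $t7=18-2=16
cmp $t1, $t7  (cmp 2,16)
bne top: taken
after sub $t7, $t1, $t1: $t7=2-2=0
halt.

0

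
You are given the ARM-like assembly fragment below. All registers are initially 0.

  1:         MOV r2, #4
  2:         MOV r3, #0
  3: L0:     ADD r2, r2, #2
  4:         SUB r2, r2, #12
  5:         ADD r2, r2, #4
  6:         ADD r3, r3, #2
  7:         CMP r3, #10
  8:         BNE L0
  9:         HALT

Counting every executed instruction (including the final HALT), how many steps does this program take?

33

after MOV r2, #4: r2=4
after MOV r3, #0: r3=0
after ADD r2, r2, #2: r2=4+2=6
after SUB r2, r2, #12: r2=6-12=-6
after ADD r2, r2, #4: r2=(-6)+4=-2
after ADD r3, r3, #2: r3=0+2=2
CMP r3, #10  (cmp 2,10)
BNE L0: taken
after ADD r2, r2, #2: r2=(-2)+2=0
after SUB r2, r2, #12: r2=0-12=-12
after ADD r2, r2, #4: r2=(-12)+4=-8
after ADD r3, r3, #2: r3=2+2=4
CMP r3, #10  (cmp 4,10)
BNE L0: taken
after ADD r2, r2, #2: r2=(-8)+2=-6
after SUB r2, r2, #12: r2=(-6)-12=-18
after ADD r2, r2, #4: r2=(-18)+4=-14
after ADD r3, r3, #2: r3=4+2=6
CMP r3, #10  (cmp 6,10)
BNE L0: taken
after ADD r2, r2, #2: r2=(-14)+2=-12
after SUB r2, r2, #12: r2=(-12)-12=-24
after ADD r2, r2, #4: r2=(-24)+4=-20
after ADD r3, r3, #2: r3=6+2=8
CMP r3, #10  (cmp 8,10)
BNE L0: taken
after ADD r2, r2, #2: r2=(-20)+2=-18
after SUB r2, r2, #12: r2=(-18)-12=-30
after ADD r2, r2, #4: r2=(-30)+4=-26
after ADD r3, r3, #2: r3=8+2=10
CMP r3, #10  (cmp 10,10)
BNE L0: not taken
halt.
Total executed instructions: 33.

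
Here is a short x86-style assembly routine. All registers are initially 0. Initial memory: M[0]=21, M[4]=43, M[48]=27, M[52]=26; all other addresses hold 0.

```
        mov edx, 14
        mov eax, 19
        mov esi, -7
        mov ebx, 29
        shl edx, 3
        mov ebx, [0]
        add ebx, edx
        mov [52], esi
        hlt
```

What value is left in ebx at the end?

edx=14
eax=19
esi=-7
ebx=29
edx=14<<3=112
ebx=M[0]=21
ebx=21+112=133
mov [52], esi → M[52]=-7
halt.

133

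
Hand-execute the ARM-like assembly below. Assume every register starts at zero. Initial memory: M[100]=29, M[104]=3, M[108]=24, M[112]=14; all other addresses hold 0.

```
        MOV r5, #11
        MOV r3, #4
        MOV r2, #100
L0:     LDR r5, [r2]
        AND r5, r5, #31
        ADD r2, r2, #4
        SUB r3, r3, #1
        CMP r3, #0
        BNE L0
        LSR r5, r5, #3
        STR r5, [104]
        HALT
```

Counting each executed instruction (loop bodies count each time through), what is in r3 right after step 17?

r5=11
r3=4
r2=100
r5=M[100]=29
r5=29&31=29
r2=100+4=104
r3=4-1=3
CMP r3, #0  (cmp 3,0)
BNE L0: taken
r5=M[104]=3
r5=3&31=3
r2=104+4=108
r3=3-1=2
CMP r3, #0  (cmp 2,0)
BNE L0: taken
r5=M[108]=24
r5=24&31=24
After step 17: r3 = 2.

2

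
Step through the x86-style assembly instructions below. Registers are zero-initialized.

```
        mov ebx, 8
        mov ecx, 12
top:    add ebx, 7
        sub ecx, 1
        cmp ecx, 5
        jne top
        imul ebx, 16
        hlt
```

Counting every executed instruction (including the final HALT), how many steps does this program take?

mov ebx, 8 → ebx=8
mov ecx, 12 → ecx=12
add ebx, 7 → ebx=8+7=15
sub ecx, 1 → ecx=12-1=11
cmp ecx, 5  (cmp 11,5)
jne top: taken
add ebx, 7 → ebx=15+7=22
sub ecx, 1 → ecx=11-1=10
cmp ecx, 5  (cmp 10,5)
jne top: taken
add ebx, 7 → ebx=22+7=29
sub ecx, 1 → ecx=10-1=9
cmp ecx, 5  (cmp 9,5)
jne top: taken
add ebx, 7 → ebx=29+7=36
sub ecx, 1 → ecx=9-1=8
cmp ecx, 5  (cmp 8,5)
jne top: taken
add ebx, 7 → ebx=36+7=43
sub ecx, 1 → ecx=8-1=7
cmp ecx, 5  (cmp 7,5)
jne top: taken
add ebx, 7 → ebx=43+7=50
sub ecx, 1 → ecx=7-1=6
cmp ecx, 5  (cmp 6,5)
jne top: taken
add ebx, 7 → ebx=50+7=57
sub ecx, 1 → ecx=6-1=5
cmp ecx, 5  (cmp 5,5)
jne top: not taken
imul ebx, 16 → ebx=57*16=912
halt.
Total executed instructions: 32.

32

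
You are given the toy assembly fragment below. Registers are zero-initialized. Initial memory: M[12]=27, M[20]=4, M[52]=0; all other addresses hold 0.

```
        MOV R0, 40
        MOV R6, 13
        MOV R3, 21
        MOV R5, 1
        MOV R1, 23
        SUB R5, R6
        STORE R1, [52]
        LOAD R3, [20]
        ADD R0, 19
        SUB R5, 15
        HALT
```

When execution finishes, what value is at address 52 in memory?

23

R0=40
R6=13
R3=21
R5=1
R1=23
R5=1-13=-12
STORE R1, [52] → M[52]=23
R3=M[20]=4
R0=40+19=59
R5=(-12)-15=-27
halt.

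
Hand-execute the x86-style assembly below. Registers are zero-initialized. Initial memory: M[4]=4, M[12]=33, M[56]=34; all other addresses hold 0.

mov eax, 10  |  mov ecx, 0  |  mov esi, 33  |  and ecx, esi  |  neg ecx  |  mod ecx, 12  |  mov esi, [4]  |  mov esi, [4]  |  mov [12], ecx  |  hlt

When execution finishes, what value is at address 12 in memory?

0

after mov eax, 10: eax=10
after mov ecx, 0: ecx=0
after mov esi, 33: esi=33
after and ecx, esi: ecx=0&33=0
after neg ecx: ecx=-(0)=0
after mod ecx, 12: ecx=0%12=0
after mov esi, [4]: esi=M[4]=4
after mov esi, [4]: esi=M[4]=4
mov [12], ecx → M[12]=0
halt.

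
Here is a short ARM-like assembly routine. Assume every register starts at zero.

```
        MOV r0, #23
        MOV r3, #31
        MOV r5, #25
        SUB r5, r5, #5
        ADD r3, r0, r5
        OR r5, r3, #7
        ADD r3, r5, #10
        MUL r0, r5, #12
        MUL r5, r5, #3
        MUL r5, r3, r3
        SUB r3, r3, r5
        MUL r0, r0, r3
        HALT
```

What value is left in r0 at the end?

r0=23
r3=31
r5=25
r5=25-5=20
r3=23+20=43
r5=43|7=47
r3=47+10=57
r0=47*12=564
r5=47*3=141
r5=57*57=3249
r3=57-3249=-3192
r0=564*(-3192)=-1800288
halt.

-1800288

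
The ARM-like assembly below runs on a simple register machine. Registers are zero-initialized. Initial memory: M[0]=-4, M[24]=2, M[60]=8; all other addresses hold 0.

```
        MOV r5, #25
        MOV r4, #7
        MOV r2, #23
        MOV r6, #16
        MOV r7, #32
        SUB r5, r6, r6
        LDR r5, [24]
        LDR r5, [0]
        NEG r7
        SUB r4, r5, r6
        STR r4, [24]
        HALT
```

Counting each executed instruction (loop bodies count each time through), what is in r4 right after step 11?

-20

after MOV r5, #25: r5=25
after MOV r4, #7: r4=7
after MOV r2, #23: r2=23
after MOV r6, #16: r6=16
after MOV r7, #32: r7=32
after SUB r5, r6, r6: r5=16-16=0
after LDR r5, [24]: r5=M[24]=2
after LDR r5, [0]: r5=M[0]=-4
after NEG r7: r7=-(32)=-32
after SUB r4, r5, r6: r4=(-4)-16=-20
STR r4, [24] → M[24]=-20
After step 11: r4 = -20.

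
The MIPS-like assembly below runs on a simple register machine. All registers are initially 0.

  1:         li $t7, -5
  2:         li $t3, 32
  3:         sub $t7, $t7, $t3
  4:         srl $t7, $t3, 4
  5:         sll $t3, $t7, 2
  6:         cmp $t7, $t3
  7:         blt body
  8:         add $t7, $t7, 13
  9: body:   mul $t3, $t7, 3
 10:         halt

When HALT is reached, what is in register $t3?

6

after li $t7, -5: $t7=-5
after li $t3, 32: $t3=32
after sub $t7, $t7, $t3: $t7=(-5)-32=-37
after srl $t7, $t3, 4: $t7=32>>4=2
after sll $t3, $t7, 2: $t3=2<<2=8
cmp $t7, $t3  (cmp 2,8)
blt body: taken
after mul $t3, $t7, 3: $t3=2*3=6
halt.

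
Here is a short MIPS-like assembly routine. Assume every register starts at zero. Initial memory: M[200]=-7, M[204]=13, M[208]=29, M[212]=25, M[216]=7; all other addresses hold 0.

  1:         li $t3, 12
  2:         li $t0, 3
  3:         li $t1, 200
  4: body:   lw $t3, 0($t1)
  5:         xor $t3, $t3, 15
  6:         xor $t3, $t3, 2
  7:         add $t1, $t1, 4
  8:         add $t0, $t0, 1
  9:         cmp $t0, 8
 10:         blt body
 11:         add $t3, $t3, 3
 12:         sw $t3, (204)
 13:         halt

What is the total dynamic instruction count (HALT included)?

after li $t3, 12: $t3=12
after li $t0, 3: $t0=3
after li $t1, 200: $t1=200
after lw $t3, 0($t1): $t3=M[200]=-7
after xor $t3, $t3, 15: $t3=(-7)^15=-10
after xor $t3, $t3, 2: $t3=(-10)^2=-12
after add $t1, $t1, 4: $t1=200+4=204
after add $t0, $t0, 1: $t0=3+1=4
cmp $t0, 8  (cmp 4,8)
blt body: taken
after lw $t3, 0($t1): $t3=M[204]=13
after xor $t3, $t3, 15: $t3=13^15=2
after xor $t3, $t3, 2: $t3=2^2=0
after add $t1, $t1, 4: $t1=204+4=208
after add $t0, $t0, 1: $t0=4+1=5
cmp $t0, 8  (cmp 5,8)
blt body: taken
after lw $t3, 0($t1): $t3=M[208]=29
after xor $t3, $t3, 15: $t3=29^15=18
after xor $t3, $t3, 2: $t3=18^2=16
after add $t1, $t1, 4: $t1=208+4=212
after add $t0, $t0, 1: $t0=5+1=6
cmp $t0, 8  (cmp 6,8)
blt body: taken
after lw $t3, 0($t1): $t3=M[212]=25
after xor $t3, $t3, 15: $t3=25^15=22
after xor $t3, $t3, 2: $t3=22^2=20
after add $t1, $t1, 4: $t1=212+4=216
after add $t0, $t0, 1: $t0=6+1=7
cmp $t0, 8  (cmp 7,8)
blt body: taken
after lw $t3, 0($t1): $t3=M[216]=7
after xor $t3, $t3, 15: $t3=7^15=8
after xor $t3, $t3, 2: $t3=8^2=10
after add $t1, $t1, 4: $t1=216+4=220
after add $t0, $t0, 1: $t0=7+1=8
cmp $t0, 8  (cmp 8,8)
blt body: not taken
after add $t3, $t3, 3: $t3=10+3=13
sw $t3, (204) → M[204]=13
halt.
Total executed instructions: 41.

41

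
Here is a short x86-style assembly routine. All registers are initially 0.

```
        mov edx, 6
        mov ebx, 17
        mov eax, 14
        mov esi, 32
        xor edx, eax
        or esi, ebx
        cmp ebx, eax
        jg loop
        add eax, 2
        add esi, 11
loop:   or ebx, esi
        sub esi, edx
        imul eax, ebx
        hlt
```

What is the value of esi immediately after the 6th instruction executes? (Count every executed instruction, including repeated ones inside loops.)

after mov edx, 6: edx=6
after mov ebx, 17: ebx=17
after mov eax, 14: eax=14
after mov esi, 32: esi=32
after xor edx, eax: edx=6^14=8
after or esi, ebx: esi=32|17=49
After step 6: esi = 49.

49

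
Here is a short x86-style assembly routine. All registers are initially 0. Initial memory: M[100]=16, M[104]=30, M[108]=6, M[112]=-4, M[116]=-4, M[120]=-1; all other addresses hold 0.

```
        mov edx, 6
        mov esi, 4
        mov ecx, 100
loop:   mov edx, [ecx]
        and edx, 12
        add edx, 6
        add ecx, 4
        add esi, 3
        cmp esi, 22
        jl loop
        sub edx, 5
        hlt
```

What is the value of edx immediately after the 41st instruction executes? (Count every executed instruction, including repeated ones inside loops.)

edx=6
esi=4
ecx=100
edx=M[100]=16
edx=16&12=0
edx=0+6=6
ecx=100+4=104
esi=4+3=7
cmp esi, 22  (cmp 7,22)
jl loop: taken
edx=M[104]=30
edx=30&12=12
edx=12+6=18
ecx=104+4=108
esi=7+3=10
cmp esi, 22  (cmp 10,22)
jl loop: taken
edx=M[108]=6
edx=6&12=4
edx=4+6=10
ecx=108+4=112
esi=10+3=13
cmp esi, 22  (cmp 13,22)
jl loop: taken
edx=M[112]=-4
edx=(-4)&12=12
edx=12+6=18
ecx=112+4=116
esi=13+3=16
cmp esi, 22  (cmp 16,22)
jl loop: taken
edx=M[116]=-4
edx=(-4)&12=12
edx=12+6=18
ecx=116+4=120
esi=16+3=19
cmp esi, 22  (cmp 19,22)
jl loop: taken
edx=M[120]=-1
edx=(-1)&12=12
edx=12+6=18
After step 41: edx = 18.

18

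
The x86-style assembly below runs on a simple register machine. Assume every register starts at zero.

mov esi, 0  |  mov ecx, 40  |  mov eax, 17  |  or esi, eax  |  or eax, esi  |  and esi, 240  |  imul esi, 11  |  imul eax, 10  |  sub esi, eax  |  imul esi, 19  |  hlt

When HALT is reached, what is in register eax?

170

esi=0
ecx=40
eax=17
esi=0|17=17
eax=17|17=17
esi=17&240=16
esi=16*11=176
eax=17*10=170
esi=176-170=6
esi=6*19=114
halt.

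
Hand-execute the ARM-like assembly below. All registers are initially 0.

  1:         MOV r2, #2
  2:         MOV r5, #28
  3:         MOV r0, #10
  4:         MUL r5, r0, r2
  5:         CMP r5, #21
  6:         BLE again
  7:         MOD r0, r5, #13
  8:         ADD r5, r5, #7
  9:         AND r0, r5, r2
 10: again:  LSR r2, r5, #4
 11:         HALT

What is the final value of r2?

1

MOV r2, #2 → r2=2
MOV r5, #28 → r5=28
MOV r0, #10 → r0=10
MUL r5, r0, r2 → r5=10*2=20
CMP r5, #21  (cmp 20,21)
BLE again: taken
LSR r2, r5, #4 → r2=20>>4=1
halt.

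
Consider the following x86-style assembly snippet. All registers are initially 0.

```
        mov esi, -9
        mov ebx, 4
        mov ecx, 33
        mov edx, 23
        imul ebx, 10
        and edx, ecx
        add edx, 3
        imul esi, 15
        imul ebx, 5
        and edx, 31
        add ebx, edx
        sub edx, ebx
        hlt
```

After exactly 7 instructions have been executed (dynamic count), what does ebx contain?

esi=-9
ebx=4
ecx=33
edx=23
ebx=4*10=40
edx=23&33=1
edx=1+3=4
After step 7: ebx = 40.

40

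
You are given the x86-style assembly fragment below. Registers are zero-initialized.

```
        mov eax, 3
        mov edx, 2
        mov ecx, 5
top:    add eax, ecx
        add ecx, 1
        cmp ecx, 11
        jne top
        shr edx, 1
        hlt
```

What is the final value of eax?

after mov eax, 3: eax=3
after mov edx, 2: edx=2
after mov ecx, 5: ecx=5
after add eax, ecx: eax=3+5=8
after add ecx, 1: ecx=5+1=6
cmp ecx, 11  (cmp 6,11)
jne top: taken
after add eax, ecx: eax=8+6=14
after add ecx, 1: ecx=6+1=7
cmp ecx, 11  (cmp 7,11)
jne top: taken
after add eax, ecx: eax=14+7=21
after add ecx, 1: ecx=7+1=8
cmp ecx, 11  (cmp 8,11)
jne top: taken
after add eax, ecx: eax=21+8=29
after add ecx, 1: ecx=8+1=9
cmp ecx, 11  (cmp 9,11)
jne top: taken
after add eax, ecx: eax=29+9=38
after add ecx, 1: ecx=9+1=10
cmp ecx, 11  (cmp 10,11)
jne top: taken
after add eax, ecx: eax=38+10=48
after add ecx, 1: ecx=10+1=11
cmp ecx, 11  (cmp 11,11)
jne top: not taken
after shr edx, 1: edx=2>>1=1
halt.

48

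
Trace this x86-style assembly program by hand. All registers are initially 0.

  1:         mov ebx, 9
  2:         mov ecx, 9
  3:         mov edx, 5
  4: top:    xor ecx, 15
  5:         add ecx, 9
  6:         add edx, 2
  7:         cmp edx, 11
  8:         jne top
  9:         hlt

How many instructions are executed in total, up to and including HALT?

19

mov ebx, 9 → ebx=9
mov ecx, 9 → ecx=9
mov edx, 5 → edx=5
xor ecx, 15 → ecx=9^15=6
add ecx, 9 → ecx=6+9=15
add edx, 2 → edx=5+2=7
cmp edx, 11  (cmp 7,11)
jne top: taken
xor ecx, 15 → ecx=15^15=0
add ecx, 9 → ecx=0+9=9
add edx, 2 → edx=7+2=9
cmp edx, 11  (cmp 9,11)
jne top: taken
xor ecx, 15 → ecx=9^15=6
add ecx, 9 → ecx=6+9=15
add edx, 2 → edx=9+2=11
cmp edx, 11  (cmp 11,11)
jne top: not taken
halt.
Total executed instructions: 19.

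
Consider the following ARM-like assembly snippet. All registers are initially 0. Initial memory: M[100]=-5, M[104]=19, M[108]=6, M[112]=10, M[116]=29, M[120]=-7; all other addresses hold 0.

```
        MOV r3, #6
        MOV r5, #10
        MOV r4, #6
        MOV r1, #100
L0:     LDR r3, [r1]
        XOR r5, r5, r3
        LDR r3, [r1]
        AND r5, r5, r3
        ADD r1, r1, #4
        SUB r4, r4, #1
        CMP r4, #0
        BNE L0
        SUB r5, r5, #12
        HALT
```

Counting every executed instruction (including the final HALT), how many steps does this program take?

54

r3=6
r5=10
r4=6
r1=100
r3=M[100]=-5
r5=10^(-5)=-15
r3=M[100]=-5
r5=(-15)&(-5)=-15
r1=100+4=104
r4=6-1=5
CMP r4, #0  (cmp 5,0)
BNE L0: taken
r3=M[104]=19
r5=(-15)^19=-30
r3=M[104]=19
r5=(-30)&19=2
r1=104+4=108
r4=5-1=4
CMP r4, #0  (cmp 4,0)
BNE L0: taken
r3=M[108]=6
r5=2^6=4
r3=M[108]=6
r5=4&6=4
r1=108+4=112
r4=4-1=3
CMP r4, #0  (cmp 3,0)
BNE L0: taken
r3=M[112]=10
r5=4^10=14
r3=M[112]=10
r5=14&10=10
r1=112+4=116
r4=3-1=2
CMP r4, #0  (cmp 2,0)
BNE L0: taken
r3=M[116]=29
r5=10^29=23
r3=M[116]=29
r5=23&29=21
r1=116+4=120
r4=2-1=1
CMP r4, #0  (cmp 1,0)
BNE L0: taken
r3=M[120]=-7
r5=21^(-7)=-20
r3=M[120]=-7
r5=(-20)&(-7)=-24
r1=120+4=124
r4=1-1=0
CMP r4, #0  (cmp 0,0)
BNE L0: not taken
r5=(-24)-12=-36
halt.
Total executed instructions: 54.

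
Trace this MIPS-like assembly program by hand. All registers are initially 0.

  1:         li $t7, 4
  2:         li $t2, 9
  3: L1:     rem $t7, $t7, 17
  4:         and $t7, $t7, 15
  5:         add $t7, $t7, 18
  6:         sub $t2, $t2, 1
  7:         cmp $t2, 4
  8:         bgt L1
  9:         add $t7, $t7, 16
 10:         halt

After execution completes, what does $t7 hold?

42

li $t7, 4 → $t7=4
li $t2, 9 → $t2=9
rem $t7, $t7, 17 → $t7=4%17=4
and $t7, $t7, 15 → $t7=4&15=4
add $t7, $t7, 18 → $t7=4+18=22
sub $t2, $t2, 1 → $t2=9-1=8
cmp $t2, 4  (cmp 8,4)
bgt L1: taken
rem $t7, $t7, 17 → $t7=22%17=5
and $t7, $t7, 15 → $t7=5&15=5
add $t7, $t7, 18 → $t7=5+18=23
sub $t2, $t2, 1 → $t2=8-1=7
cmp $t2, 4  (cmp 7,4)
bgt L1: taken
rem $t7, $t7, 17 → $t7=23%17=6
and $t7, $t7, 15 → $t7=6&15=6
add $t7, $t7, 18 → $t7=6+18=24
sub $t2, $t2, 1 → $t2=7-1=6
cmp $t2, 4  (cmp 6,4)
bgt L1: taken
rem $t7, $t7, 17 → $t7=24%17=7
and $t7, $t7, 15 → $t7=7&15=7
add $t7, $t7, 18 → $t7=7+18=25
sub $t2, $t2, 1 → $t2=6-1=5
cmp $t2, 4  (cmp 5,4)
bgt L1: taken
rem $t7, $t7, 17 → $t7=25%17=8
and $t7, $t7, 15 → $t7=8&15=8
add $t7, $t7, 18 → $t7=8+18=26
sub $t2, $t2, 1 → $t2=5-1=4
cmp $t2, 4  (cmp 4,4)
bgt L1: not taken
add $t7, $t7, 16 → $t7=26+16=42
halt.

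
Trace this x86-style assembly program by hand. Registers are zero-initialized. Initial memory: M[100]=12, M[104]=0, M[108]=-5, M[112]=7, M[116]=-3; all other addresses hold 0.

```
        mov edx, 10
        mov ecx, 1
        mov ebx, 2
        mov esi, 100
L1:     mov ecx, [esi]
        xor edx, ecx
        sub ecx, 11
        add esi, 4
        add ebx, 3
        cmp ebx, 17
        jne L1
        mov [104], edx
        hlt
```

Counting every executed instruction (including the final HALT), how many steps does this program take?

41

mov edx, 10 → edx=10
mov ecx, 1 → ecx=1
mov ebx, 2 → ebx=2
mov esi, 100 → esi=100
mov ecx, [esi] → ecx=M[100]=12
xor edx, ecx → edx=10^12=6
sub ecx, 11 → ecx=12-11=1
add esi, 4 → esi=100+4=104
add ebx, 3 → ebx=2+3=5
cmp ebx, 17  (cmp 5,17)
jne L1: taken
mov ecx, [esi] → ecx=M[104]=0
xor edx, ecx → edx=6^0=6
sub ecx, 11 → ecx=0-11=-11
add esi, 4 → esi=104+4=108
add ebx, 3 → ebx=5+3=8
cmp ebx, 17  (cmp 8,17)
jne L1: taken
mov ecx, [esi] → ecx=M[108]=-5
xor edx, ecx → edx=6^(-5)=-3
sub ecx, 11 → ecx=(-5)-11=-16
add esi, 4 → esi=108+4=112
add ebx, 3 → ebx=8+3=11
cmp ebx, 17  (cmp 11,17)
jne L1: taken
mov ecx, [esi] → ecx=M[112]=7
xor edx, ecx → edx=(-3)^7=-6
sub ecx, 11 → ecx=7-11=-4
add esi, 4 → esi=112+4=116
add ebx, 3 → ebx=11+3=14
cmp ebx, 17  (cmp 14,17)
jne L1: taken
mov ecx, [esi] → ecx=M[116]=-3
xor edx, ecx → edx=(-6)^(-3)=7
sub ecx, 11 → ecx=(-3)-11=-14
add esi, 4 → esi=116+4=120
add ebx, 3 → ebx=14+3=17
cmp ebx, 17  (cmp 17,17)
jne L1: not taken
mov [104], edx → M[104]=7
halt.
Total executed instructions: 41.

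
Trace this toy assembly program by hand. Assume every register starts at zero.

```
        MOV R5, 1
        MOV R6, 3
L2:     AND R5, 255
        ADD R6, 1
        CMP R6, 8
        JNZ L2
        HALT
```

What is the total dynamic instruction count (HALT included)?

23

R5=1
R6=3
R5=1&255=1
R6=3+1=4
CMP R6, 8  (cmp 4,8)
JNZ L2: taken
R5=1&255=1
R6=4+1=5
CMP R6, 8  (cmp 5,8)
JNZ L2: taken
R5=1&255=1
R6=5+1=6
CMP R6, 8  (cmp 6,8)
JNZ L2: taken
R5=1&255=1
R6=6+1=7
CMP R6, 8  (cmp 7,8)
JNZ L2: taken
R5=1&255=1
R6=7+1=8
CMP R6, 8  (cmp 8,8)
JNZ L2: not taken
halt.
Total executed instructions: 23.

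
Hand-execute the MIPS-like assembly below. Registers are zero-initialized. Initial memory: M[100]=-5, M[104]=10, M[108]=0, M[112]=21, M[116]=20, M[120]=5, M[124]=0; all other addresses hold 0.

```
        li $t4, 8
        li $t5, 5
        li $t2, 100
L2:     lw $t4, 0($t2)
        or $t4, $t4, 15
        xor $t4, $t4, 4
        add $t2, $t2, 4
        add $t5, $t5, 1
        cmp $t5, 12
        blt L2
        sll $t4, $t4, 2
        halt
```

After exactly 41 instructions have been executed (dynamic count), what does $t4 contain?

$t4=8
$t5=5
$t2=100
$t4=M[100]=-5
$t4=(-5)|15=-1
$t4=(-1)^4=-5
$t2=100+4=104
$t5=5+1=6
cmp $t5, 12  (cmp 6,12)
blt L2: taken
$t4=M[104]=10
$t4=10|15=15
$t4=15^4=11
$t2=104+4=108
$t5=6+1=7
cmp $t5, 12  (cmp 7,12)
blt L2: taken
$t4=M[108]=0
$t4=0|15=15
$t4=15^4=11
$t2=108+4=112
$t5=7+1=8
cmp $t5, 12  (cmp 8,12)
blt L2: taken
$t4=M[112]=21
$t4=21|15=31
$t4=31^4=27
$t2=112+4=116
$t5=8+1=9
cmp $t5, 12  (cmp 9,12)
blt L2: taken
$t4=M[116]=20
$t4=20|15=31
$t4=31^4=27
$t2=116+4=120
$t5=9+1=10
cmp $t5, 12  (cmp 10,12)
blt L2: taken
$t4=M[120]=5
$t4=5|15=15
$t4=15^4=11
After step 41: $t4 = 11.

11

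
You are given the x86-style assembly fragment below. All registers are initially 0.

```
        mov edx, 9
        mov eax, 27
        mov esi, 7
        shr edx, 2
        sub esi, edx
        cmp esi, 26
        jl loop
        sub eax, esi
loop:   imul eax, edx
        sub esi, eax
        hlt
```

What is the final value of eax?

after mov edx, 9: edx=9
after mov eax, 27: eax=27
after mov esi, 7: esi=7
after shr edx, 2: edx=9>>2=2
after sub esi, edx: esi=7-2=5
cmp esi, 26  (cmp 5,26)
jl loop: taken
after imul eax, edx: eax=27*2=54
after sub esi, eax: esi=5-54=-49
halt.

54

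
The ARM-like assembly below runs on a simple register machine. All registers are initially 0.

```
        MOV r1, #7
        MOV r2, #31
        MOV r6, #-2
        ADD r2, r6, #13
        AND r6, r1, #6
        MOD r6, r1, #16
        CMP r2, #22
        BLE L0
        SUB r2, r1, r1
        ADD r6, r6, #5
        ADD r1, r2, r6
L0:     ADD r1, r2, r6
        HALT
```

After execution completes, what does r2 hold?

11

after MOV r1, #7: r1=7
after MOV r2, #31: r2=31
after MOV r6, #-2: r6=-2
after ADD r2, r6, #13: r2=(-2)+13=11
after AND r6, r1, #6: r6=7&6=6
after MOD r6, r1, #16: r6=7%16=7
CMP r2, #22  (cmp 11,22)
BLE L0: taken
after ADD r1, r2, r6: r1=11+7=18
halt.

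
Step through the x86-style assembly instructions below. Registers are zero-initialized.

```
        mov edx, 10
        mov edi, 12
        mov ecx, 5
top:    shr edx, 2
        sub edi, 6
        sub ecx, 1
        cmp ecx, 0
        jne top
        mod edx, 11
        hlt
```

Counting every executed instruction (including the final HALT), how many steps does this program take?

30

edx=10
edi=12
ecx=5
edx=10>>2=2
edi=12-6=6
ecx=5-1=4
cmp ecx, 0  (cmp 4,0)
jne top: taken
edx=2>>2=0
edi=6-6=0
ecx=4-1=3
cmp ecx, 0  (cmp 3,0)
jne top: taken
edx=0>>2=0
edi=0-6=-6
ecx=3-1=2
cmp ecx, 0  (cmp 2,0)
jne top: taken
edx=0>>2=0
edi=(-6)-6=-12
ecx=2-1=1
cmp ecx, 0  (cmp 1,0)
jne top: taken
edx=0>>2=0
edi=(-12)-6=-18
ecx=1-1=0
cmp ecx, 0  (cmp 0,0)
jne top: not taken
edx=0%11=0
halt.
Total executed instructions: 30.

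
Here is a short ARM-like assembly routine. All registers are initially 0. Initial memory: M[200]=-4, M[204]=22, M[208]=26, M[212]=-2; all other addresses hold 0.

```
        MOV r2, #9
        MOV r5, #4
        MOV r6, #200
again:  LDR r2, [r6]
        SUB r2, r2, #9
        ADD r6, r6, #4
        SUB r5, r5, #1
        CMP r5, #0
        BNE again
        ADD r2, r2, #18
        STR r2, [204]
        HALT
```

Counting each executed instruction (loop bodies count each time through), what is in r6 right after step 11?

204

r2=9
r5=4
r6=200
r2=M[200]=-4
r2=(-4)-9=-13
r6=200+4=204
r5=4-1=3
CMP r5, #0  (cmp 3,0)
BNE again: taken
r2=M[204]=22
r2=22-9=13
After step 11: r6 = 204.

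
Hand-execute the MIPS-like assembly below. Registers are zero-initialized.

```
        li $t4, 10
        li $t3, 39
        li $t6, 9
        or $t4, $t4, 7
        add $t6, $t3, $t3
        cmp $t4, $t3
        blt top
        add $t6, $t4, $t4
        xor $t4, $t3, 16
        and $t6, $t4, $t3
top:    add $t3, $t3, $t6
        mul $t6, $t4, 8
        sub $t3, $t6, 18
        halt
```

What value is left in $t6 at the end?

120

$t4=10
$t3=39
$t6=9
$t4=10|7=15
$t6=39+39=78
cmp $t4, $t3  (cmp 15,39)
blt top: taken
$t3=39+78=117
$t6=15*8=120
$t3=120-18=102
halt.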